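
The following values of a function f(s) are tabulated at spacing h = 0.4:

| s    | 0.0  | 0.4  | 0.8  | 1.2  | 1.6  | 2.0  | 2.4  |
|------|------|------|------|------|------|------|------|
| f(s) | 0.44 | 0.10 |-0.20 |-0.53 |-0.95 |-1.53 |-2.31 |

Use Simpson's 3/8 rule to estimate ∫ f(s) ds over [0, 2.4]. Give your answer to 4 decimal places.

h = 0.4, n = 6.
(3h/8)·[y₀ + 3y₁ + 3y₂ + 2y₃ + 3y₄ + 3y₅ + y₆] = 0.15·(-10.67) = -1.6005.

-1.6005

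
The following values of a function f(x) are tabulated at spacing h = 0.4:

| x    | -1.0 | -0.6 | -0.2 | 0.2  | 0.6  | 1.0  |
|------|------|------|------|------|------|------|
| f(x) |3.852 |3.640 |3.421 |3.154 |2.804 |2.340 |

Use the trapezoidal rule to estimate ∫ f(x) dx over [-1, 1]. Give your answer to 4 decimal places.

h = 0.4, n = 5.
(h/2)·[y₀ + 2y₁ + 2y₂ + 2y₃ + 2y₄ + y₅] = 0.2·(32.230) = 6.4460.

6.4460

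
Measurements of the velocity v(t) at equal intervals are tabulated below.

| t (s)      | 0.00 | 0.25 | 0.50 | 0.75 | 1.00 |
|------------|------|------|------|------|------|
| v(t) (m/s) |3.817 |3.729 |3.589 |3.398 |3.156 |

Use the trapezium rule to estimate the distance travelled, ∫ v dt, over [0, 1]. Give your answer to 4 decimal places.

h = 0.25, n = 4.
(h/2)·[y₀ + 2y₁ + 2y₂ + 2y₃ + y₄] = 0.125·(28.405) = 3.5506.

3.5506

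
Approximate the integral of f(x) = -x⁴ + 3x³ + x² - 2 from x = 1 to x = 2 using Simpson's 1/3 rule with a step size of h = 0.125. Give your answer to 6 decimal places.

h = (2 − 1)/8 = 0.125.
Nodes x₀,…,x₈ = 1, 1.125, 1.25, 1.375, 1.5, 1.625, 1.75, 1.875, 2.
f(x) = -x⁴ + 3x³ + x² - 2: f₀=1, f₁=1.935302734375, f₂=2.98046875, f₃=4.114990234375, f₄=5.3125, f₅=6.540771484375, f₆=7.76171875, f₇=8.931396484375, f₈=10.
(h/3)·[f₀ + 4f₁ + 2f₂ + 4f₃ + 2f₄ + 4f₅ + 2f₆ + 4f₇ + f₈] = 0.041667·(129.19921875) = 5.383301.

5.383301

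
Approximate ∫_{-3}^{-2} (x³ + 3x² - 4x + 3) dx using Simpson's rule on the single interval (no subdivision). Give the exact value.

S = (b−a)/6 · [f(-3) + 4f(-2.5) + f(-2)] = 0.166667·[15 + 4·16.125 + 15] = 15.75.

15.75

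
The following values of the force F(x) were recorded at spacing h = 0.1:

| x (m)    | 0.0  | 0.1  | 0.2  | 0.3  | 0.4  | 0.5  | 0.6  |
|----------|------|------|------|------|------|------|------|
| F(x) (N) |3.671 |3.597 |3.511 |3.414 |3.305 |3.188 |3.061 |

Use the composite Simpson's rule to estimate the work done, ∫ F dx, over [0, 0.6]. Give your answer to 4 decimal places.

h = 0.1, n = 6.
(h/3)·[y₀ + 4y₁ + 2y₂ + 4y₃ + 2y₄ + 4y₅ + y₆] = 0.033333·(61.160) = 2.0387.

2.0387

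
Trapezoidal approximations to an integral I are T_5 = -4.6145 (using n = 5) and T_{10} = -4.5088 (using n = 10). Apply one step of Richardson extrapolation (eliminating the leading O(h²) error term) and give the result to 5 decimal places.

R = (4·T_{10} − T_5) / 3 = (4·(-4.5088) − (-4.6145))/3 = (-13.4207)/3 = -4.47357.

-4.47357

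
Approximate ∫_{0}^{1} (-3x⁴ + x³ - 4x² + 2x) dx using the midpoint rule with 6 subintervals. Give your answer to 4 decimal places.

-0.6637

h = (1 − 0)/6 = 0.166667.
Midpoints m₁,…,m₆ = 0.083333, 0.25, 0.416667, 0.583333, 0.75, 0.916667.
f(m₁)=0.139323, f(m₂)=0.25390625, f(m₃)=0.120804, f(m₄)=-0.343316, f(m₅)=-1.27734375, f(m₆)=-2.875723.
h·[f(m₁) + f(m₂) + f(m₃) + f(m₄) + f(m₅) + f(m₆)] = 0.166667·(-3.982350) = -0.6637.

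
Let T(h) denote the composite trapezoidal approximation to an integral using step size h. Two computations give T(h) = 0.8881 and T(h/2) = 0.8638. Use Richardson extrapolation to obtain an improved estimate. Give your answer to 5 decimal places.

0.85570

R = (4·T(h/2) − T(h)) / 3 = (4·0.8638 − 0.8881)/3 = (2.5671)/3 = 0.85570.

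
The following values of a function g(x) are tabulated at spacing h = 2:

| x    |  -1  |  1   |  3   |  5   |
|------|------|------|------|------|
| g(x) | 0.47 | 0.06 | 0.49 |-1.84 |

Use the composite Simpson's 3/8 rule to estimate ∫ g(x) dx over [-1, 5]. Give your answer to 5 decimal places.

h = 2, n = 3.
(3h/8)·[y₀ + 3y₁ + 3y₂ + y₃] = 0.75·(0.28) = 0.21000.

0.21000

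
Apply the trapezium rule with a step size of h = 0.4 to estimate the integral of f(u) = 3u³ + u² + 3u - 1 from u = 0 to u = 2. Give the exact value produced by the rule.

h = (2 − 0)/5 = 0.4.
Nodes u₀,…,u₅ = 0, 0.4, 0.8, 1.2, 1.6, 2.
f(u) = 3u³ + u² + 3u - 1: f₀=-1, f₁=0.552, f₂=3.576, f₃=9.224, f₄=18.648, f₅=33.
(h/2)·[f₀ + 2f₁ + 2f₂ + 2f₃ + 2f₄ + f₅] = 0.2·(96) = 19.2.

19.2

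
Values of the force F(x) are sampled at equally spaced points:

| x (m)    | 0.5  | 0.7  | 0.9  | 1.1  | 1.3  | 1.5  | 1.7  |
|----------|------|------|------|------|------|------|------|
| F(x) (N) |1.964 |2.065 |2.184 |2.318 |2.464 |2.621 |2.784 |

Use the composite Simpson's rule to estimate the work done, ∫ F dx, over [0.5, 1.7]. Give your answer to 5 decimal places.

2.80400

h = 0.2, n = 6.
(h/3)·[y₀ + 4y₁ + 2y₂ + 4y₃ + 2y₄ + 4y₅ + y₆] = 0.066667·(42.060) = 2.80400.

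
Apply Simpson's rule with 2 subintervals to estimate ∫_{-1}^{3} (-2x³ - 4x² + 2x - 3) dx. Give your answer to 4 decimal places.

h = (3 − (-1))/2 = 2.
Nodes x₀,…,x₂ = -1, 1, 3.
f(x) = -2x³ - 4x² + 2x - 3: f₀=-7, f₁=-7, f₂=-87.
(h/3)·[f₀ + 4f₁ + f₂] = 0.666667·(-122) = -81.3333.

-81.3333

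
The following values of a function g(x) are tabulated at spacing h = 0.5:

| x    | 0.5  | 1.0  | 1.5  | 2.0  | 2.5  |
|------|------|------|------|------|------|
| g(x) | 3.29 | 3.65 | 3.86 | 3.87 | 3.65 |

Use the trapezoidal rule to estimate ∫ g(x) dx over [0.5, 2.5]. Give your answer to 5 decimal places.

7.42500

h = 0.5, n = 4.
(h/2)·[y₀ + 2y₁ + 2y₂ + 2y₃ + y₄] = 0.25·(29.70) = 7.42500.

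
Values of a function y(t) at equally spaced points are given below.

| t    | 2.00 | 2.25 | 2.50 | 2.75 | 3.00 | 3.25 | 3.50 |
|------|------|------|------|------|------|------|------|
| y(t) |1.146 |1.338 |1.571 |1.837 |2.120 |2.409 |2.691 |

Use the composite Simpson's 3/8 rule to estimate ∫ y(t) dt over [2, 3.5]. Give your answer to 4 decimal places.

h = 0.25, n = 6.
(3h/8)·[y₀ + 3y₁ + 3y₂ + 2y₃ + 3y₄ + 3y₅ + y₆] = 0.09375·(29.825) = 2.7961.

2.7961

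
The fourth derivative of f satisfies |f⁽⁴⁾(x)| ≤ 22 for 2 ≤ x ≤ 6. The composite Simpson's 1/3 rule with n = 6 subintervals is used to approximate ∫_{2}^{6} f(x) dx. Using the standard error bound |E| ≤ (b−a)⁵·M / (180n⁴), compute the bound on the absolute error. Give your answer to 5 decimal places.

0.09657

|E| ≤ (4)⁵·22 / (180·6⁴) = 22528/233280 = 0.09657.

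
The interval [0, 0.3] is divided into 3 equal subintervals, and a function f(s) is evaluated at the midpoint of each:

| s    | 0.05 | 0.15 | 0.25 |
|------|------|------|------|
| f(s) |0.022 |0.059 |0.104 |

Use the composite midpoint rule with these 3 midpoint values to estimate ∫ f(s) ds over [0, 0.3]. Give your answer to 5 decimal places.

0.01850

h = 0.1, n = 3.
h·[y(m₁) + y(m₂) + y(m₃)] = 0.1·(0.185) = 0.01850.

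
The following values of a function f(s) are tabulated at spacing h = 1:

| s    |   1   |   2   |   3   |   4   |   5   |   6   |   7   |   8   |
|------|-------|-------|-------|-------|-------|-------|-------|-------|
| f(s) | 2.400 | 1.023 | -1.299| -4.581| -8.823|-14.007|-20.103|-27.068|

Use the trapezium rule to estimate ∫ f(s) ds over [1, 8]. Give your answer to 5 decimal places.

-60.12400

h = 1, n = 7.
(h/2)·[y₀ + 2y₁ + 2y₂ + 2y₃ + 2y₄ + 2y₅ + 2y₆ + y₇] = 0.5·(-120.248) = -60.12400.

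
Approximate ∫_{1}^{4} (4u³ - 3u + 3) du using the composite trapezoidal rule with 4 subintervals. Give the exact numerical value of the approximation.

249.9375

h = (4 − 1)/4 = 0.75.
Nodes u₀,…,u₄ = 1, 1.75, 2.5, 3.25, 4.
f(u) = 4u³ - 3u + 3: f₀=4, f₁=19.1875, f₂=58, f₃=130.5625, f₄=247.
(h/2)·[f₀ + 2f₁ + 2f₂ + 2f₃ + f₄] = 0.375·(666.5) = 249.9375.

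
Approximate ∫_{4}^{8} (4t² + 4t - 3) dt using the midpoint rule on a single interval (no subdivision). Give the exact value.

660

M = (b−a)·f(6) = 4·(165) = 660.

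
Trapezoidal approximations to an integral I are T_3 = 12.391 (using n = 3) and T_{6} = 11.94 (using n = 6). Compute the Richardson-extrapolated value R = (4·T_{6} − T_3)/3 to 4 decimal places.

11.7897

R = (4·T_{6} − T_3) / 3 = (4·11.94 − 12.391)/3 = (35.369)/3 = 11.7897.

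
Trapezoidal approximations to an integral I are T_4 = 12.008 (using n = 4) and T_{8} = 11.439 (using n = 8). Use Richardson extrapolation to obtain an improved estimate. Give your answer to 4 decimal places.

R = (4·T_{8} − T_4) / 3 = (4·11.439 − 12.008)/3 = (33.748)/3 = 11.2493.

11.2493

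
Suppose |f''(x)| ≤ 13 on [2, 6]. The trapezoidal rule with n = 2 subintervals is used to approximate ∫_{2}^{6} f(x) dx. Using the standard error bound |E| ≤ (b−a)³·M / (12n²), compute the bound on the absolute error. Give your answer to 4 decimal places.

17.3333

|E| ≤ (4)³·13 / (12·2²) = 832/48 = 17.3333.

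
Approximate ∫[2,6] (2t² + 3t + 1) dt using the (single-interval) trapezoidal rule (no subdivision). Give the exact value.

T = (b−a)/2 · [f(2) + f(6)] = 2·[15 + 91] = 212.

212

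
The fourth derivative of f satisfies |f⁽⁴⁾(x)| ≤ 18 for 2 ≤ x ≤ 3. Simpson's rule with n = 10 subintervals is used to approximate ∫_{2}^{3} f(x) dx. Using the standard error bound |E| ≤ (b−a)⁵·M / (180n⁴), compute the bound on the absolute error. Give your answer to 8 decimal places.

|E| ≤ (1)⁵·18 / (180·10⁴) = 18/1800000 = 0.00001000.

0.00001000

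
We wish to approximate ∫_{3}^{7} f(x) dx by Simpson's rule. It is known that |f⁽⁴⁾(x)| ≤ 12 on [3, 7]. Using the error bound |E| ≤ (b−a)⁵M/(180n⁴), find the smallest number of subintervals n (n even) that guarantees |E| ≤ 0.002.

14

Need 12288/(180n⁴) ≤ 0.002.
n⁴ ≥ 12288/(180·0.002) = 34133.3 ⇒ n ≥ 13.5924, so the smallest even n is 14. (n must be even for Simpson's rule.)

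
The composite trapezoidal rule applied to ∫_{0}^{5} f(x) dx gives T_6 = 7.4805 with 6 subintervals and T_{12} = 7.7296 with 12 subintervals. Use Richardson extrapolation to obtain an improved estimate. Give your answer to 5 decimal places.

7.81263

R = (4·T_{12} − T_6) / 3 = (4·7.7296 − 7.4805)/3 = (23.4379)/3 = 7.81263.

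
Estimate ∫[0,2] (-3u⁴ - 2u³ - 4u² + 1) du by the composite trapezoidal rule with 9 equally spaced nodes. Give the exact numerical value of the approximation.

-36.57421875

h = (2 − 0)/8 = 0.25.
Nodes u₀,…,u₈ = 0, 0.25, 0.5, 0.75, 1, 1.25, 1.5, 1.75, 2.
f(u) = -3u⁴ - 2u³ - 4u² + 1: f₀=1, f₁=0.70703125, f₂=-0.4375, f₃=-3.04296875, f₄=-8, f₅=-16.48046875, f₆=-29.9375, f₇=-50.10546875, f₈=-79.
(h/2)·[f₀ + 2f₁ + 2f₂ + 2f₃ + 2f₄ + 2f₅ + 2f₆ + 2f₇ + f₈] = 0.125·(-292.59375) = -36.57421875.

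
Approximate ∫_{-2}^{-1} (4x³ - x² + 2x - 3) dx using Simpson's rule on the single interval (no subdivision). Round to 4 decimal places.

S = (b−a)/6 · [f(-2) + 4f(-1.5) + f(-1)] = 0.166667·[(-43) + 4·(-21.75) + (-10)] = -23.3333.

-23.3333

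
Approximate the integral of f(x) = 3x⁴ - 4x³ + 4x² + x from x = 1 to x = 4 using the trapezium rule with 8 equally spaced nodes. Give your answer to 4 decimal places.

h = (4 − 1)/7 = 0.428571.
Nodes x₀,…,x₇ = 1, 1.428571, 1.857143, 2.285714, 2.714286, 3.142857, 3.571429, 4.
f(x) = 3x⁴ - 4x³ + 4x² + x: f₀=4, f₁=10.424823, f₂=25.718451, f₃=57.302791, f₄=115.028738, f₅=211.176177, f₆=360.453978, f₇=580.
(h/2)·[f₀ + 2f₁ + 2f₂ + 2f₃ + 2f₄ + 2f₅ + 2f₆ + f₇] = 0.214286·(2144.209913) = 459.4736.

459.4736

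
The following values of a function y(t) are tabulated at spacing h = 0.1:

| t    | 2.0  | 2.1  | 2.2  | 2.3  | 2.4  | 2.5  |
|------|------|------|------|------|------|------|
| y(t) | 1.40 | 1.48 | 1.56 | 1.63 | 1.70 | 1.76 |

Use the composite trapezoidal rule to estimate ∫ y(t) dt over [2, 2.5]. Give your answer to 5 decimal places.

0.79500

h = 0.1, n = 5.
(h/2)·[y₀ + 2y₁ + 2y₂ + 2y₃ + 2y₄ + y₅] = 0.05·(15.90) = 0.79500.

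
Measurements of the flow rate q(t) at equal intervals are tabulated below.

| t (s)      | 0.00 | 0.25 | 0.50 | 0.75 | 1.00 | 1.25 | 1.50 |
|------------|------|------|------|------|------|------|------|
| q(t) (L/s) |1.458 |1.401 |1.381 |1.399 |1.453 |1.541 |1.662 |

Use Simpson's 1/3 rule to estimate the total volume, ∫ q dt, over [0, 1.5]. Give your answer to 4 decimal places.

2.1793

h = 0.25, n = 6.
(h/3)·[y₀ + 4y₁ + 2y₂ + 4y₃ + 2y₄ + 4y₅ + y₆] = 0.083333·(26.152) = 2.1793.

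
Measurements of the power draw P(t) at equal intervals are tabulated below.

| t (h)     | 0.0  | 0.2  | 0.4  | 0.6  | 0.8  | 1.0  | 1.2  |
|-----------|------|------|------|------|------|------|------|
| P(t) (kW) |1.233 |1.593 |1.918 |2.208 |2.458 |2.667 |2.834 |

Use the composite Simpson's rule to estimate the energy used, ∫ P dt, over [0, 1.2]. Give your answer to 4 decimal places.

h = 0.2, n = 6.
(h/3)·[y₀ + 4y₁ + 2y₂ + 4y₃ + 2y₄ + 4y₅ + y₆] = 0.066667·(38.691) = 2.5794.

2.5794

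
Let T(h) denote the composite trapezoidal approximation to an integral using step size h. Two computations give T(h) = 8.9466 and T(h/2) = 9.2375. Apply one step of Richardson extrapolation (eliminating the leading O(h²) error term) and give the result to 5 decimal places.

9.33447

R = (4·T(h/2) − T(h)) / 3 = (4·9.2375 − 8.9466)/3 = (28.0034)/3 = 9.33447.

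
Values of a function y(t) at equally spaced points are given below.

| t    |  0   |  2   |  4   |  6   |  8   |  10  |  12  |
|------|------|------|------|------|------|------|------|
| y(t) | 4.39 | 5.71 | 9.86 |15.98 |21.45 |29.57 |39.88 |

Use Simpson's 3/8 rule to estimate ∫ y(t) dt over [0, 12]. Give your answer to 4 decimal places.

207.0000

h = 2, n = 6.
(3h/8)·[y₀ + 3y₁ + 3y₂ + 2y₃ + 3y₄ + 3y₅ + y₆] = 0.75·(276.00) = 207.0000.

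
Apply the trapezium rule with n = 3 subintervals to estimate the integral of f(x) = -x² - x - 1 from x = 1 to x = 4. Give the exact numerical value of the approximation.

-32

h = (4 − 1)/3 = 1.
Nodes x₀,…,x₃ = 1, 2, 3, 4.
f(x) = -x² - x - 1: f₀=-3, f₁=-7, f₂=-13, f₃=-21.
(h/2)·[f₀ + 2f₁ + 2f₂ + f₃] = 0.5·(-64) = -32.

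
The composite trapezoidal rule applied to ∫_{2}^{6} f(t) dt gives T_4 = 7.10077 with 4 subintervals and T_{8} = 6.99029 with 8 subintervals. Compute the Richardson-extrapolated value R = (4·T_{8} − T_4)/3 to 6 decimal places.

6.953463

R = (4·T_{8} − T_4) / 3 = (4·6.99029 − 7.10077)/3 = (20.86039)/3 = 6.953463.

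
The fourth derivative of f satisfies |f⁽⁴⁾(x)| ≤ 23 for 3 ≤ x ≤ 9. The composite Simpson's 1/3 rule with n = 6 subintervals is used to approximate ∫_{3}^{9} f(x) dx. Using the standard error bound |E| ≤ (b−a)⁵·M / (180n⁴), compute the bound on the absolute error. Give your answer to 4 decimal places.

|E| ≤ (6)⁵·23 / (180·6⁴) = 178848/233280 = 0.7667.

0.7667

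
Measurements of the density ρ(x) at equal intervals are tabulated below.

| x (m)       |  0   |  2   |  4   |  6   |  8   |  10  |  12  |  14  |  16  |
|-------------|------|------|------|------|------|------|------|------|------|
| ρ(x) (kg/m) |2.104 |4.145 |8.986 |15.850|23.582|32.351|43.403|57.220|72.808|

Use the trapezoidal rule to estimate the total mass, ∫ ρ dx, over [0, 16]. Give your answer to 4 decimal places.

445.9860

h = 2, n = 8.
(h/2)·[y₀ + 2y₁ + 2y₂ + 2y₃ + 2y₄ + 2y₅ + 2y₆ + 2y₇ + y₈] = 1·(445.986) = 445.9860.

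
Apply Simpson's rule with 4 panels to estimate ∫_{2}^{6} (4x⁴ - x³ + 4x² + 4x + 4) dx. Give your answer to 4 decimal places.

6234.6667

h = (6 − 2)/4 = 1.
Nodes x₀,…,x₄ = 2, 3, 4, 5, 6.
f(x) = 4x⁴ - x³ + 4x² + 4x + 4: f₀=84, f₁=349, f₂=1044, f₃=2499, f₄=5140.
(h/3)·[f₀ + 4f₁ + 2f₂ + 4f₃ + f₄] = 0.333333·(18704) = 6234.6667.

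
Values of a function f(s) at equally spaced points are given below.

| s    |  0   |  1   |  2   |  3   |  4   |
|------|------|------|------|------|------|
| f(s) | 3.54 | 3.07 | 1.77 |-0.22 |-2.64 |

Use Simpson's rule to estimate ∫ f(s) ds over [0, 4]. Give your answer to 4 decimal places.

h = 1, n = 4.
(h/3)·[y₀ + 4y₁ + 2y₂ + 4y₃ + y₄] = 0.333333·(15.84) = 5.2800.

5.2800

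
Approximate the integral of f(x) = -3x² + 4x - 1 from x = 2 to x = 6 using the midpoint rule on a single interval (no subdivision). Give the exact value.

M = (b−a)·f(4) = 4·(-33) = -132.

-132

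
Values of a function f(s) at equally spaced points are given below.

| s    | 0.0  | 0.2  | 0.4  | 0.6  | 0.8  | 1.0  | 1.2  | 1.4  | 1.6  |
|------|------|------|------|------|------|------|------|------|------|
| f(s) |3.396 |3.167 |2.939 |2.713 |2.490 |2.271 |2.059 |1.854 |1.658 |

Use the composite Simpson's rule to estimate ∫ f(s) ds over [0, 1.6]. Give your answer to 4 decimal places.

4.0033

h = 0.2, n = 8.
(h/3)·[y₀ + 4y₁ + 2y₂ + 4y₃ + 2y₄ + 4y₅ + 2y₆ + 4y₇ + y₈] = 0.066667·(60.050) = 4.0033.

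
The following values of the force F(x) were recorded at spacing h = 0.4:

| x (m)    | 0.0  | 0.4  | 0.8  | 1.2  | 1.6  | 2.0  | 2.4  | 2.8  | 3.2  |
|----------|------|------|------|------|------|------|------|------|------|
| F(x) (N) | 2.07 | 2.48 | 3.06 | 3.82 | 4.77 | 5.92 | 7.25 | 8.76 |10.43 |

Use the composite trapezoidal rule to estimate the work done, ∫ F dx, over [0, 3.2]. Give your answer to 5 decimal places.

16.92400

h = 0.4, n = 8.
(h/2)·[y₀ + 2y₁ + 2y₂ + 2y₃ + 2y₄ + 2y₅ + 2y₆ + 2y₇ + y₈] = 0.2·(84.62) = 16.92400.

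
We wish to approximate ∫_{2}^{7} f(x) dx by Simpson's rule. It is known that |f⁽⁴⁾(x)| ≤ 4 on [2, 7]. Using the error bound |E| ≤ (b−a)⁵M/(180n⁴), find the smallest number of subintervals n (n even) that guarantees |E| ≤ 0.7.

Need 12500/(180n⁴) ≤ 0.7.
n⁴ ≥ 12500/(180·0.7) = 99.2063 ⇒ n ≥ 3.1560, so the smallest even n is 4. (n must be even for Simpson's rule.)

4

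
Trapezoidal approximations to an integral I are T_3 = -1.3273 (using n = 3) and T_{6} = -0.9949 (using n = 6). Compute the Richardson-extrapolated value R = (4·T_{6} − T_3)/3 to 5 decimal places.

R = (4·T_{6} − T_3) / 3 = (4·(-0.9949) − (-1.3273))/3 = (-2.6523)/3 = -0.88410.

-0.88410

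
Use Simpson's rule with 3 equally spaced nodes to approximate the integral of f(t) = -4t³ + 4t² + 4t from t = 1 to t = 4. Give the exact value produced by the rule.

h = (4 − 1)/2 = 1.5.
Nodes t₀,…,t₂ = 1, 2.5, 4.
f(t) = -4t³ + 4t² + 4t: f₀=4, f₁=-27.5, f₂=-176.
(h/3)·[f₀ + 4f₁ + f₂] = 0.5·(-282) = -141.

-141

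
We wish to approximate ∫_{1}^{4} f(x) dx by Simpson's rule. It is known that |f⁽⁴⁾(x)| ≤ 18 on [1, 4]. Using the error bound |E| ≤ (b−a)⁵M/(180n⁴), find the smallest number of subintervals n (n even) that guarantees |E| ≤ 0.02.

Need 4374/(180n⁴) ≤ 0.02.
n⁴ ≥ 4374/(180·0.02) = 1215 ⇒ n ≥ 5.9040, so the smallest even n is 6. (n must be even for Simpson's rule.)

6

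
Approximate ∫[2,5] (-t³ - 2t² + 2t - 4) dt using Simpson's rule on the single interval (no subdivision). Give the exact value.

S = (b−a)/6 · [f(2) + 4f(3.5) + f(5)] = 0.5·[(-16) + 4·(-64.375) + (-169)] = -221.25.

-221.25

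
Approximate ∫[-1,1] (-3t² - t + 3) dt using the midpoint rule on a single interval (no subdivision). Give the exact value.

6

M = (b−a)·f(0) = 2·(3) = 6.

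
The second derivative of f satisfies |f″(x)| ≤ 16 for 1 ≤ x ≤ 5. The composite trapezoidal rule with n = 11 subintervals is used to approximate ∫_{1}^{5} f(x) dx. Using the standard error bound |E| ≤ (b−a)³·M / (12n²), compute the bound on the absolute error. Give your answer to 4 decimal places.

0.7052

|E| ≤ (4)³·16 / (12·11²) = 1024/1452 = 0.7052.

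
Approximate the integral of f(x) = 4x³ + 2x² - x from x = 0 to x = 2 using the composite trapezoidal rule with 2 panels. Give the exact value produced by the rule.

h = (2 − 0)/2 = 1.
Nodes x₀,…,x₂ = 0, 1, 2.
f(x) = 4x³ + 2x² - x: f₀=0, f₁=5, f₂=38.
(h/2)·[f₀ + 2f₁ + f₂] = 0.5·(48) = 24.

24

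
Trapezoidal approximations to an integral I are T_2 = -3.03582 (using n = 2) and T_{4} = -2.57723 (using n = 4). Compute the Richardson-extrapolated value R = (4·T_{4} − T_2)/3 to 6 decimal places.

R = (4·T_{4} − T_2) / 3 = (4·(-2.57723) − (-3.03582))/3 = (-7.27310)/3 = -2.424367.

-2.424367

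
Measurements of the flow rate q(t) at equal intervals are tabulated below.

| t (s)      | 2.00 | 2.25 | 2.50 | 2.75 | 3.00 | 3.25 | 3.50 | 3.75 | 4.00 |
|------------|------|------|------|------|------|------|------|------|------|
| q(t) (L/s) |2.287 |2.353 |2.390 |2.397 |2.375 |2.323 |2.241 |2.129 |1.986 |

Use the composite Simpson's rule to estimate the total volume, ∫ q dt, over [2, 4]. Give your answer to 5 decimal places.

h = 0.25, n = 8.
(h/3)·[y₀ + 4y₁ + 2y₂ + 4y₃ + 2y₄ + 4y₅ + 2y₆ + 4y₇ + y₈] = 0.083333·(55.093) = 4.59108.

4.59108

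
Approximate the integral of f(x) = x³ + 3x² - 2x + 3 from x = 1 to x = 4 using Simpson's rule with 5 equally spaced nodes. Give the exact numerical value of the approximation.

h = (4 − 1)/4 = 0.75.
Nodes x₀,…,x₄ = 1, 1.75, 2.5, 3.25, 4.
f(x) = x³ + 3x² - 2x + 3: f₀=5, f₁=14.046875, f₂=32.375, f₃=62.515625, f₄=107.
(h/3)·[f₀ + 4f₁ + 2f₂ + 4f₃ + f₄] = 0.25·(483) = 120.75.

120.75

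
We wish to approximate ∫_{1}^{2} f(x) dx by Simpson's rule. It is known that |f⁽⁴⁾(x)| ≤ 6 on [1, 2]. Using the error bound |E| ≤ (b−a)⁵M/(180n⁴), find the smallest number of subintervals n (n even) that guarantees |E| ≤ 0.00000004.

Need 6/(180n⁴) ≤ 0.00000004.
n⁴ ≥ 6/(180·0.00000004) = 833333 ⇒ n ≥ 30.2138, so the smallest even n is 32. (n must be even for Simpson's rule.)

32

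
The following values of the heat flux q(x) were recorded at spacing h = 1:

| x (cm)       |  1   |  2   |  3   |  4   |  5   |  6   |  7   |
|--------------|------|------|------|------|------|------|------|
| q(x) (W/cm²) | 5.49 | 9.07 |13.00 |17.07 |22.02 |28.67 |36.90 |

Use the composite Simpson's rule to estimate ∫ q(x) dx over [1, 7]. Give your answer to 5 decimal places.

h = 1, n = 6.
(h/3)·[y₀ + 4y₁ + 2y₂ + 4y₃ + 2y₄ + 4y₅ + y₆] = 0.333333·(331.67) = 110.55667.

110.55667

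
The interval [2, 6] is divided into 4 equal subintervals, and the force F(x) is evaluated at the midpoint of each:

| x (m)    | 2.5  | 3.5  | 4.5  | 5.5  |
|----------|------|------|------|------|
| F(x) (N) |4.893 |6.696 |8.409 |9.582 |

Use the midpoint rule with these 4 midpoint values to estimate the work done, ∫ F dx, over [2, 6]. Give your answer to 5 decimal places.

h = 1, n = 4.
h·[y(m₁) + y(m₂) + y(m₃) + y(m₄)] = 1·(29.580) = 29.58000.

29.58000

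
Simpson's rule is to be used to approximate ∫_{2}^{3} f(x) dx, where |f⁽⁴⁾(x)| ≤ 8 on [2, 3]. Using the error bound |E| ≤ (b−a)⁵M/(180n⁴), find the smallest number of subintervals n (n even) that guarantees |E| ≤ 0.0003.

4

Need 8/(180n⁴) ≤ 0.0003.
n⁴ ≥ 8/(180·0.0003) = 148.148 ⇒ n ≥ 3.4888, so the smallest even n is 4. (n must be even for Simpson's rule.)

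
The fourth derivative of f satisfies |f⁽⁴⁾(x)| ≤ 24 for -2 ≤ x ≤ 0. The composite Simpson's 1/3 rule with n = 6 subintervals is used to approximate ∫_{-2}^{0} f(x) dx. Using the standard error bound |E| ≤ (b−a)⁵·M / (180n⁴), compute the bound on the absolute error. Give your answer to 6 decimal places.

0.003292

|E| ≤ (2)⁵·24 / (180·6⁴) = 768/233280 = 0.003292.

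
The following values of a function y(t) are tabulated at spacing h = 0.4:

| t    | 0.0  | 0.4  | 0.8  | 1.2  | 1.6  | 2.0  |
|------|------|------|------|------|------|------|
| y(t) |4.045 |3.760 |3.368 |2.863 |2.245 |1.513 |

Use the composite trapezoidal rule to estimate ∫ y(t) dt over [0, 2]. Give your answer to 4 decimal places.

h = 0.4, n = 5.
(h/2)·[y₀ + 2y₁ + 2y₂ + 2y₃ + 2y₄ + y₅] = 0.2·(30.030) = 6.0060.

6.0060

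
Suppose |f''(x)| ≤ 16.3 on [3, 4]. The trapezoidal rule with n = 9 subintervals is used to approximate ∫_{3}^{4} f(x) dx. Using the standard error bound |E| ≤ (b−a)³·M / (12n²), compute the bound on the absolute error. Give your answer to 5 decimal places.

|E| ≤ (1)³·16.3 / (12·9²) = 16.3/972 = 0.01677.

0.01677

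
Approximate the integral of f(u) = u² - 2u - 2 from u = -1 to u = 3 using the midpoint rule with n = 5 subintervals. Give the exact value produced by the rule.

-6.88

h = (3 − (-1))/5 = 0.8.
Midpoints m₁,…,m₅ = -0.6, 0.2, 1, 1.8, 2.6.
f(m₁)=-0.44, f(m₂)=-2.36, f(m₃)=-3, f(m₄)=-2.36, f(m₅)=-0.44.
h·[f(m₁) + f(m₂) + f(m₃) + f(m₄) + f(m₅)] = 0.8·(-8.6) = -6.88.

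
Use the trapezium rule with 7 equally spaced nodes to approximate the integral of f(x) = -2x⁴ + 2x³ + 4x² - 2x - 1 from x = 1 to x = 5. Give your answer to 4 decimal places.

-830.4362

h = (5 − 1)/6 = 0.666667.
Nodes x₀,…,x₆ = 1, 1.666667, 2.333333, 3, 3.666667, 4.333333, 5.
f(x) = -2x⁴ + 2x³ + 4x² - 2x - 1: f₀=1, f₁=0.604938, f₂=-17.765432, f₃=-79, f₄=-217.469136, f₅=-477.024691, f₆=-911.
(h/2)·[f₀ + 2f₁ + 2f₂ + 2f₃ + 2f₄ + 2f₅ + f₆] = 0.333333·(-2491.308642) = -830.4362.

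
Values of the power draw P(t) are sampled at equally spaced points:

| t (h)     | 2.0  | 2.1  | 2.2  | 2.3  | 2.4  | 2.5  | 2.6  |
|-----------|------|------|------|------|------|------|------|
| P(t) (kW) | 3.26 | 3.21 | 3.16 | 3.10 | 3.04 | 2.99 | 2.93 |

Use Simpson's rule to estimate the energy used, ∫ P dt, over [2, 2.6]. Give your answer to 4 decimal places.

h = 0.1, n = 6.
(h/3)·[y₀ + 4y₁ + 2y₂ + 4y₃ + 2y₄ + 4y₅ + y₆] = 0.033333·(55.79) = 1.8597.

1.8597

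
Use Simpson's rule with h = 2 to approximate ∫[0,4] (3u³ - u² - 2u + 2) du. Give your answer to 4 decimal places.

162.6667

h = (4 − 0)/2 = 2.
Nodes u₀,…,u₂ = 0, 2, 4.
f(u) = 3u³ - u² - 2u + 2: f₀=2, f₁=18, f₂=170.
(h/3)·[f₀ + 4f₁ + f₂] = 0.666667·(244) = 162.6667.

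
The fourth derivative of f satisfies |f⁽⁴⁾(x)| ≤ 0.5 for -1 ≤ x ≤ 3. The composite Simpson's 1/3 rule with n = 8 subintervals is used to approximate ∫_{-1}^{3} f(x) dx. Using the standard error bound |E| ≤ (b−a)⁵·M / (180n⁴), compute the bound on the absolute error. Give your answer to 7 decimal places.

|E| ≤ (4)⁵·0.5 / (180·8⁴) = 512/737280 = 0.0006944.

0.0006944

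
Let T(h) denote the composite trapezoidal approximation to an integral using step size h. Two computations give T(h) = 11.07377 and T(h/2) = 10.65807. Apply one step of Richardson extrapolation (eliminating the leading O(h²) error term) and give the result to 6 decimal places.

10.519503

R = (4·T(h/2) − T(h)) / 3 = (4·10.65807 − 11.07377)/3 = (31.55851)/3 = 10.519503.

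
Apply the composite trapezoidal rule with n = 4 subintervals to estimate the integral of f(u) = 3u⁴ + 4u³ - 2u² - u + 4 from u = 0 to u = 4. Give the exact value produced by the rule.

h = (4 − 0)/4 = 1.
Nodes u₀,…,u₄ = 0, 1, 2, 3, 4.
f(u) = 3u⁴ + 4u³ - 2u² - u + 4: f₀=4, f₁=8, f₂=74, f₃=334, f₄=992.
(h/2)·[f₀ + 2f₁ + 2f₂ + 2f₃ + f₄] = 0.5·(1828) = 914.

914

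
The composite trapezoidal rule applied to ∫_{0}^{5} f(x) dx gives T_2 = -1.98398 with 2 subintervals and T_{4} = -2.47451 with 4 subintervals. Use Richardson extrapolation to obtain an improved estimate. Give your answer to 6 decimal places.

-2.638020

R = (4·T_{4} − T_2) / 3 = (4·(-2.47451) − (-1.98398))/3 = (-7.91406)/3 = -2.638020.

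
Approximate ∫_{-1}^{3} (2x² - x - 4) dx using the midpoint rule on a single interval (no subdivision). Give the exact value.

M = (b−a)·f(1) = 4·(-3) = -12.

-12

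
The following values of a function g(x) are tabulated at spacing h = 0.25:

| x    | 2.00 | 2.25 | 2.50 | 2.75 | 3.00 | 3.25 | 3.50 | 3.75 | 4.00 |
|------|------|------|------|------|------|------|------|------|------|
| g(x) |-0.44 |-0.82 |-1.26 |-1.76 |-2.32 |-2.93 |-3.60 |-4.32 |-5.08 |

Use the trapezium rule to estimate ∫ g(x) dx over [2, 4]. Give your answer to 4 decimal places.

h = 0.25, n = 8.
(h/2)·[y₀ + 2y₁ + 2y₂ + 2y₃ + 2y₄ + 2y₅ + 2y₆ + 2y₇ + y₈] = 0.125·(-39.54) = -4.9425.

-4.9425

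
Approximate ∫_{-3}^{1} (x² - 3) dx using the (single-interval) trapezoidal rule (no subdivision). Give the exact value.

T = (b−a)/2 · [f(-3) + f(1)] = 2·[6 + (-2)] = 8.

8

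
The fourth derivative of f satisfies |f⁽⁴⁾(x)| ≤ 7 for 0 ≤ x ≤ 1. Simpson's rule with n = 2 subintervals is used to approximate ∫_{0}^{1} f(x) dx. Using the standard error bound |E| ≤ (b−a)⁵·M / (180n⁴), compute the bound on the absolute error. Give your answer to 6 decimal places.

|E| ≤ (1)⁵·7 / (180·2⁴) = 7/2880 = 0.002431.

0.002431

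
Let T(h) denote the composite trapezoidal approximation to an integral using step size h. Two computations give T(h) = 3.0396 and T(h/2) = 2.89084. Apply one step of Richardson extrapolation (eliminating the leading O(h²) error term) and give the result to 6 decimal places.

R = (4·T(h/2) − T(h)) / 3 = (4·2.89084 − 3.0396)/3 = (8.52376)/3 = 2.841253.

2.841253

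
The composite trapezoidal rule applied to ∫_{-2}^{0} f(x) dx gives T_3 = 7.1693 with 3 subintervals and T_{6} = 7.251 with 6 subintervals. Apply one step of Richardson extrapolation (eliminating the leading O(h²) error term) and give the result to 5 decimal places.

7.27823

R = (4·T_{6} − T_3) / 3 = (4·7.251 − 7.1693)/3 = (21.8347)/3 = 7.27823.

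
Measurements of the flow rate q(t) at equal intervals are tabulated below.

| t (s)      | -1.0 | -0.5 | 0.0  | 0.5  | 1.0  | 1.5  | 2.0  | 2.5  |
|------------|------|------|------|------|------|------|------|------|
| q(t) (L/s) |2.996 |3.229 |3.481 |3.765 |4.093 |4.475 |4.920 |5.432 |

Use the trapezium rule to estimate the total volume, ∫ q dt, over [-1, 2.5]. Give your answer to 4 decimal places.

14.0885

h = 0.5, n = 7.
(h/2)·[y₀ + 2y₁ + 2y₂ + 2y₃ + 2y₄ + 2y₅ + 2y₆ + y₇] = 0.25·(56.354) = 14.0885.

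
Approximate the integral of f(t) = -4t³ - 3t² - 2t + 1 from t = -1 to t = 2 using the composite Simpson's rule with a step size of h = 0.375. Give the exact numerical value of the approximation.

-24

h = (2 − (-1))/8 = 0.375.
Nodes t₀,…,t₈ = -1, -0.625, -0.25, 0.125, 0.5, 0.875, 1.25, 1.625, 2.
f(t) = -4t³ - 3t² - 2t + 1: f₀=4, f₁=2.0546875, f₂=1.375, f₃=0.6953125, f₄=-1.25, f₅=-5.7265625, f₆=-14, f₇=-27.3359375, f₈=-47.
(h/3)·[f₀ + 4f₁ + 2f₂ + 4f₃ + 2f₄ + 4f₅ + 2f₆ + 4f₇ + f₈] = 0.125·(-192) = -24.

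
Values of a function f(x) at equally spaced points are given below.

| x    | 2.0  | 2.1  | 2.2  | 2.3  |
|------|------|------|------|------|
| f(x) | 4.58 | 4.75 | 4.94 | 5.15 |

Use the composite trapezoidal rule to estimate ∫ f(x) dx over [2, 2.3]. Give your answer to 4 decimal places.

1.4555

h = 0.1, n = 3.
(h/2)·[y₀ + 2y₁ + 2y₂ + y₃] = 0.05·(29.11) = 1.4555.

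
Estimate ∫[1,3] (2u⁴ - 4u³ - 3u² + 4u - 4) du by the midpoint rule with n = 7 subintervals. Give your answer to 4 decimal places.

h = (3 − 1)/7 = 0.285714.
Midpoints m₁,…,m₇ = 1.142857, 1.428571, 1.714286, 2, 2.285714, 2.571429, 2.857143.
f(m₁)=-5.905873, f(m₂)=-7.740108, f(m₃)=-8.837984, f(m₄)=-8, f(m₅)=-3.706789, f(m₆)=5.880883, f(m₇)=22.922116.
h·[f(m₁) + f(m₂) + f(m₃) + f(m₄) + f(m₅) + f(m₆) + f(m₇)] = 0.285714·(-5.387755) = -1.5394.

-1.5394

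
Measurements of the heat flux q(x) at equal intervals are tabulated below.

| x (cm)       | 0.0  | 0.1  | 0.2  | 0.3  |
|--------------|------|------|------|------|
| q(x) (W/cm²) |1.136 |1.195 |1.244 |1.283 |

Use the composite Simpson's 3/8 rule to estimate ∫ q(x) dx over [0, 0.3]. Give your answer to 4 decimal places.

0.3651

h = 0.1, n = 3.
(3h/8)·[y₀ + 3y₁ + 3y₂ + y₃] = 0.0375·(9.736) = 0.3651.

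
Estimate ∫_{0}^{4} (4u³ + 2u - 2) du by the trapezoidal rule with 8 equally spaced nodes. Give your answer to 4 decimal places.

h = (4 − 0)/7 = 0.571429.
Nodes u₀,…,u₇ = 0, 0.571429, 1.142857, 1.714286, 2.285714, 2.857143, 3.428571, 4.
f(u) = 4u³ + 2u - 2: f₀=-2, f₁=-0.110787, f₂=6.256560, f₃=21.580175, f₄=50.338192, f₅=97.008746, f₆=166.069971, f₇=262.
(h/2)·[f₀ + 2f₁ + 2f₂ + 2f₃ + 2f₄ + 2f₅ + 2f₆ + f₇] = 0.285714·(942.285714) = 269.2245.

269.2245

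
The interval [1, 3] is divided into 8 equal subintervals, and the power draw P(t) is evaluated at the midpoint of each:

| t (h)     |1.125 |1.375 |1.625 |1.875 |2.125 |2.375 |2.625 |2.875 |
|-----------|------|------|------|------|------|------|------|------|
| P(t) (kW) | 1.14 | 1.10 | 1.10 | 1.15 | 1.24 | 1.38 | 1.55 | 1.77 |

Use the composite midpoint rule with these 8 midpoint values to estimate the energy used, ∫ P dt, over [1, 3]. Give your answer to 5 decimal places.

2.60750

h = 0.25, n = 8.
h·[y(m₁) + y(m₂) + y(m₃) + y(m₄) + y(m₅) + y(m₆) + y(m₇) + y(m₈)] = 0.25·(10.43) = 2.60750.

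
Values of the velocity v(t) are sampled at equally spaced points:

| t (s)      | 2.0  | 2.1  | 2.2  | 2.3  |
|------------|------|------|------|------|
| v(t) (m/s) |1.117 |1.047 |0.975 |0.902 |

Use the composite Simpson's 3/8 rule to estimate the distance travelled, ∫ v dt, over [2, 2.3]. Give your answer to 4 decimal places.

0.3032

h = 0.1, n = 3.
(3h/8)·[y₀ + 3y₁ + 3y₂ + y₃] = 0.0375·(8.085) = 0.3032.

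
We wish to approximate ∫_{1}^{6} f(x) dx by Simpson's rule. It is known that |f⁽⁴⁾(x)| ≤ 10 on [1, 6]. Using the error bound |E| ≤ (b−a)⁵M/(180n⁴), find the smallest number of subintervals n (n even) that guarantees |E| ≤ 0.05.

Need 31250/(180n⁴) ≤ 0.05.
n⁴ ≥ 31250/(180·0.05) = 3472.22 ⇒ n ≥ 7.6763, so the smallest even n is 8. (n must be even for Simpson's rule.)

8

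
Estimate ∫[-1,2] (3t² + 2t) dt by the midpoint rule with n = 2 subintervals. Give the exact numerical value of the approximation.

h = (2 − (-1))/2 = 1.5.
Midpoints m₁,…,m₂ = -0.25, 1.25.
f(m₁)=-0.3125, f(m₂)=7.1875.
h·[f(m₁) + f(m₂)] = 1.5·(6.875) = 10.3125.

10.3125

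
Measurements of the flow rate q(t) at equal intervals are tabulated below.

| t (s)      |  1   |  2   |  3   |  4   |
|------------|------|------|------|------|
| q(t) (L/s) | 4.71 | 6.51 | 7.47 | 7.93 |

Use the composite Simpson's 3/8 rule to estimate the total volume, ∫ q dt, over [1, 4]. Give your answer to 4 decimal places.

h = 1, n = 3.
(3h/8)·[y₀ + 3y₁ + 3y₂ + y₃] = 0.375·(54.58) = 20.4675.

20.4675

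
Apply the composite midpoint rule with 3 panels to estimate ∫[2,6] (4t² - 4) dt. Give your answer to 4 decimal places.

258.9630

h = (6 − 2)/3 = 1.333333.
Midpoints m₁,…,m₃ = 2.666667, 4, 5.333333.
f(m₁)=24.444444, f(m₂)=60, f(m₃)=109.777778.
h·[f(m₁) + f(m₂) + f(m₃)] = 1.333333·(194.222222) = 258.9630.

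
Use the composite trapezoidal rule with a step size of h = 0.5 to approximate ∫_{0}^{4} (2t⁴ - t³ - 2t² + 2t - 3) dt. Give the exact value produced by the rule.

h = (4 − 0)/8 = 0.5.
Nodes t₀,…,t₈ = 0, 0.5, 1, 1.5, 2, 2.5, 3, 3.5, 4.
f(t) = 2t⁴ - t³ - 2t² + 2t - 3: f₀=-3, f₁=-2.5, f₂=-2, f₃=2.25, f₄=17, f₅=52, f₆=120, f₇=236.75, f₈=421.
(h/2)·[f₀ + 2f₁ + 2f₂ + 2f₃ + 2f₄ + 2f₅ + 2f₆ + 2f₇ + f₈] = 0.25·(1265) = 316.25.

316.25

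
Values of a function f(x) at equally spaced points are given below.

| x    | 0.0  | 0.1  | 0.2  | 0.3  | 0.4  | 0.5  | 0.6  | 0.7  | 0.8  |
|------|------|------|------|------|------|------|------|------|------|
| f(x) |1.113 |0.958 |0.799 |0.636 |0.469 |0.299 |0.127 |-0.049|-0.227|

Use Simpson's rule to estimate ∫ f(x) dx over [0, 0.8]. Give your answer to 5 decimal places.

0.36840

h = 0.1, n = 8.
(h/3)·[y₀ + 4y₁ + 2y₂ + 4y₃ + 2y₄ + 4y₅ + 2y₆ + 4y₇ + y₈] = 0.033333·(11.052) = 0.36840.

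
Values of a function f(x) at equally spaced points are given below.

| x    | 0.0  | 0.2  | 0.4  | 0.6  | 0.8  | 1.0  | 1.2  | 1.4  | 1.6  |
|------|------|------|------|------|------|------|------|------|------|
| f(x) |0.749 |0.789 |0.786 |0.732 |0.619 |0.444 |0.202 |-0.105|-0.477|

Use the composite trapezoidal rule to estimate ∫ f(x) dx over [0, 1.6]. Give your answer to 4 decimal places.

0.7206

h = 0.2, n = 8.
(h/2)·[y₀ + 2y₁ + 2y₂ + 2y₃ + 2y₄ + 2y₅ + 2y₆ + 2y₇ + y₈] = 0.1·(7.206) = 0.7206.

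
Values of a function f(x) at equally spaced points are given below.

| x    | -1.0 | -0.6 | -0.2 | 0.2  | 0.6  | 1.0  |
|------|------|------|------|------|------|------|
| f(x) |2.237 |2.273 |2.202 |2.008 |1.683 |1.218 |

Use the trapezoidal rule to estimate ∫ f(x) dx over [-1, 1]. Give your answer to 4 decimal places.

3.9574

h = 0.4, n = 5.
(h/2)·[y₀ + 2y₁ + 2y₂ + 2y₃ + 2y₄ + y₅] = 0.2·(19.787) = 3.9574.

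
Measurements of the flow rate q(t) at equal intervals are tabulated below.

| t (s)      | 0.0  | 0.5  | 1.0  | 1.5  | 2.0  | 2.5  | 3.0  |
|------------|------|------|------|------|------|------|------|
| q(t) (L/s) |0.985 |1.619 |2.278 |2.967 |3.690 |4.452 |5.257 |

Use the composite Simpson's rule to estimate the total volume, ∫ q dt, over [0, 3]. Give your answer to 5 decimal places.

h = 0.5, n = 6.
(h/3)·[y₀ + 4y₁ + 2y₂ + 4y₃ + 2y₄ + 4y₅ + y₆] = 0.166667·(54.330) = 9.05500.

9.05500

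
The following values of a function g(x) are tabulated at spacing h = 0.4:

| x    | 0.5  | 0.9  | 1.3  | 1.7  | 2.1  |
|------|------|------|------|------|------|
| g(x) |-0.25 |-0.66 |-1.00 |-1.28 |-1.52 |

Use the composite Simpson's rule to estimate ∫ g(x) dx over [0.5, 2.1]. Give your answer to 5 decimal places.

-1.53733

h = 0.4, n = 4.
(h/3)·[y₀ + 4y₁ + 2y₂ + 4y₃ + y₄] = 0.133333·(-11.53) = -1.53733.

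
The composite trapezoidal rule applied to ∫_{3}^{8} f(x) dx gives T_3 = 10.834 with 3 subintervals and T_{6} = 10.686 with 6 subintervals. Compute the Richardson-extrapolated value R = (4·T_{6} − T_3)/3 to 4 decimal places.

R = (4·T_{6} − T_3) / 3 = (4·10.686 − 10.834)/3 = (31.910)/3 = 10.6367.

10.6367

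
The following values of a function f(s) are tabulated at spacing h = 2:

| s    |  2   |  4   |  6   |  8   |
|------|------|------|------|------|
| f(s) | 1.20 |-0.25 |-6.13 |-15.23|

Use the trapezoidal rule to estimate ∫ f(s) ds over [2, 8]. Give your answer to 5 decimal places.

-26.79000

h = 2, n = 3.
(h/2)·[y₀ + 2y₁ + 2y₂ + y₃] = 1·(-26.79) = -26.79000.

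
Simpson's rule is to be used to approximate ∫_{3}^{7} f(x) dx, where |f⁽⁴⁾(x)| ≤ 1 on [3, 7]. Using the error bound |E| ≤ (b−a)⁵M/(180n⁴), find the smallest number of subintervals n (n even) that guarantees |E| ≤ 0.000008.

30

Need 1024/(180n⁴) ≤ 0.000008.
n⁴ ≥ 1024/(180·0.000008) = 711111 ⇒ n ≥ 29.0392, so the smallest even n is 30. (n must be even for Simpson's rule.)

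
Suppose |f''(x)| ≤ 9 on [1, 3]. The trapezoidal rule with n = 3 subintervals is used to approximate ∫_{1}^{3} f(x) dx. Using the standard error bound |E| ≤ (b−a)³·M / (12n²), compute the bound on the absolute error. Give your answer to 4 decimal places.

0.6667

|E| ≤ (2)³·9 / (12·3²) = 72/108 = 0.6667.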